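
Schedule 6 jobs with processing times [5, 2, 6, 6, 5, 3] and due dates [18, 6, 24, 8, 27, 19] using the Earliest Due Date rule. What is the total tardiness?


Sort by due date (EDD order): [(2, 6), (6, 8), (5, 18), (3, 19), (6, 24), (5, 27)]
Compute completion times and tardiness:
  Job 1: p=2, d=6, C=2, tardiness=max(0,2-6)=0
  Job 2: p=6, d=8, C=8, tardiness=max(0,8-8)=0
  Job 3: p=5, d=18, C=13, tardiness=max(0,13-18)=0
  Job 4: p=3, d=19, C=16, tardiness=max(0,16-19)=0
  Job 5: p=6, d=24, C=22, tardiness=max(0,22-24)=0
  Job 6: p=5, d=27, C=27, tardiness=max(0,27-27)=0
Total tardiness = 0

0


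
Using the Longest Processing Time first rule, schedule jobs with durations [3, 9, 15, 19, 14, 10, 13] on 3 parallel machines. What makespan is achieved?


Sort jobs in decreasing order (LPT): [19, 15, 14, 13, 10, 9, 3]
Assign each job to the least loaded machine:
  Machine 1: jobs [19, 9], load = 28
  Machine 2: jobs [15, 10, 3], load = 28
  Machine 3: jobs [14, 13], load = 27
Makespan = max load = 28

28


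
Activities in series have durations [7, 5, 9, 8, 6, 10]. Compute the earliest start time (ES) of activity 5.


Activity 5 starts after activities 1 through 4 complete.
Predecessor durations: [7, 5, 9, 8]
ES = 7 + 5 + 9 + 8 = 29

29


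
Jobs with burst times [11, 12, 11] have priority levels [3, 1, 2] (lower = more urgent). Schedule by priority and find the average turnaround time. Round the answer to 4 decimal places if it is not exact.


Sort by priority (ascending = highest first):
Order: [(1, 12), (2, 11), (3, 11)]
Completion times:
  Priority 1, burst=12, C=12
  Priority 2, burst=11, C=23
  Priority 3, burst=11, C=34
Average turnaround = 69/3 = 23.0

23.0


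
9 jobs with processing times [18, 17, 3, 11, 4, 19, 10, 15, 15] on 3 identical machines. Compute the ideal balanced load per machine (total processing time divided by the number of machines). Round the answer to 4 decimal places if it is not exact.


Total processing time = 18 + 17 + 3 + 11 + 4 + 19 + 10 + 15 + 15 = 112
Number of machines = 3
Ideal balanced load = 112 / 3 = 37.3333

37.3333


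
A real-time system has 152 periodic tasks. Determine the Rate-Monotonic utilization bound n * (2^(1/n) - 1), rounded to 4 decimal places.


Compute 2^(1/152) = 1.0045705923
Subtract 1: 1.0045705923 - 1 = 0.0045705923
Multiply by n: 152 * 0.0045705923 = 0.6947300296
Round to 4 dp: 0.6947

0.6947


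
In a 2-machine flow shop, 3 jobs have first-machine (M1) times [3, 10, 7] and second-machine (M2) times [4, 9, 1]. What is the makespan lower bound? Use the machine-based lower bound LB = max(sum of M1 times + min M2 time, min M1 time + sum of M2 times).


LB1 = sum(M1 times) + min(M2 times) = 20 + 1 = 21
LB2 = min(M1 times) + sum(M2 times) = 3 + 14 = 17
Lower bound = max(LB1, LB2) = max(21, 17) = 21

21


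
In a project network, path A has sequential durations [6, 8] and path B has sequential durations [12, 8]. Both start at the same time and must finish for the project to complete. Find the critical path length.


Path A total = 6 + 8 = 14
Path B total = 12 + 8 = 20
Critical path = longest path = max(14, 20) = 20

20


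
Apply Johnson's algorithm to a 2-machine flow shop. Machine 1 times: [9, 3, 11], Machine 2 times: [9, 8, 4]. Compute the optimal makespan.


Apply Johnson's rule:
  Group 1 (a <= b): [(2, 3, 8), (1, 9, 9)]
  Group 2 (a > b): [(3, 11, 4)]
Optimal job order: [2, 1, 3]
Schedule:
  Job 2: M1 done at 3, M2 done at 11
  Job 1: M1 done at 12, M2 done at 21
  Job 3: M1 done at 23, M2 done at 27
Makespan = 27

27


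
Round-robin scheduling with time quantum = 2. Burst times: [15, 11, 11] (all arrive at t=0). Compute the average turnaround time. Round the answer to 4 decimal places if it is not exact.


Time quantum = 2
Execution trace:
  J1 runs 2 units, time = 2
  J2 runs 2 units, time = 4
  J3 runs 2 units, time = 6
  J1 runs 2 units, time = 8
  J2 runs 2 units, time = 10
  J3 runs 2 units, time = 12
  J1 runs 2 units, time = 14
  J2 runs 2 units, time = 16
  J3 runs 2 units, time = 18
  J1 runs 2 units, time = 20
  J2 runs 2 units, time = 22
  J3 runs 2 units, time = 24
  J1 runs 2 units, time = 26
  J2 runs 2 units, time = 28
  J3 runs 2 units, time = 30
  J1 runs 2 units, time = 32
  J2 runs 1 units, time = 33
  J3 runs 1 units, time = 34
  J1 runs 2 units, time = 36
  J1 runs 1 units, time = 37
Finish times: [37, 33, 34]
Average turnaround = 104/3 = 34.6667

34.6667


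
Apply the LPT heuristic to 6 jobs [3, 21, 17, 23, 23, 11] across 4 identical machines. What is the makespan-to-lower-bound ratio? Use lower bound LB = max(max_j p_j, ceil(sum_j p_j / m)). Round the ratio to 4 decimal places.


LPT order: [23, 23, 21, 17, 11, 3]
Machine loads after assignment: [23, 23, 24, 28]
LPT makespan = 28
Lower bound = max(max_job, ceil(total/4)) = max(23, 25) = 25
Ratio = 28 / 25 = 1.12

1.12


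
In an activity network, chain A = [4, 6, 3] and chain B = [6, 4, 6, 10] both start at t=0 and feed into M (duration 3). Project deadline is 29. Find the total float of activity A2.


Forward pass: ES(A2) = sum of predecessors on chain A = 4
EF = ES + duration = 4 + 6 = 10
Backward pass: LF(M) = deadline = 29; LS(M) = 29 - 3 = 26
LF(A2) = LS(M) - sum(successors on chain A) = 26 - 3 = 23
LS = LF - duration = 23 - 6 = 17
Total float = LS - ES = 17 - 4 = 13

13


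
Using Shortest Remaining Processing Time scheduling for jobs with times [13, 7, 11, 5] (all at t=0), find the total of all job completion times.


Since all jobs arrive at t=0, SRPT equals SPT ordering.
SPT order: [5, 7, 11, 13]
Completion times:
  Job 1: p=5, C=5
  Job 2: p=7, C=12
  Job 3: p=11, C=23
  Job 4: p=13, C=36
Total completion time = 5 + 12 + 23 + 36 = 76

76


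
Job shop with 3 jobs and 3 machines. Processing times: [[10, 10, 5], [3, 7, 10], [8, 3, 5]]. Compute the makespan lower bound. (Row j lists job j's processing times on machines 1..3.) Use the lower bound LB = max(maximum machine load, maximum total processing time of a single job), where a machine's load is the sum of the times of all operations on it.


Machine loads:
  Machine 1: 10 + 3 + 8 = 21
  Machine 2: 10 + 7 + 3 = 20
  Machine 3: 5 + 10 + 5 = 20
Max machine load = 21
Job totals:
  Job 1: 25
  Job 2: 20
  Job 3: 16
Max job total = 25
Lower bound = max(21, 25) = 25

25


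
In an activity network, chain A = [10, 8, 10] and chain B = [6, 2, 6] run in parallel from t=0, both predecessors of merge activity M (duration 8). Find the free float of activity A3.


ES(A3) = sum of predecessors on chain A = 18
EF(A3) = ES + duration = 18 + 10 = 28
Successor of A3 is M. ES(M) = max(sum(A), sum(B)) = max(28, 14) = 28
Free float = ES(successor) - EF(current) = 28 - 28 = 0

0


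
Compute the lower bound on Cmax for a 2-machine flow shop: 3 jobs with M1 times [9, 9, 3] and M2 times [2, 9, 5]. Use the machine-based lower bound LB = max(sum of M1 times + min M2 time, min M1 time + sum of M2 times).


LB1 = sum(M1 times) + min(M2 times) = 21 + 2 = 23
LB2 = min(M1 times) + sum(M2 times) = 3 + 16 = 19
Lower bound = max(LB1, LB2) = max(23, 19) = 23

23


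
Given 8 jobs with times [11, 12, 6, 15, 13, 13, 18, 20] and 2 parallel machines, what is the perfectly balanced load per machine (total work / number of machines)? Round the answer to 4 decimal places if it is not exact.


Total processing time = 11 + 12 + 6 + 15 + 13 + 13 + 18 + 20 = 108
Number of machines = 2
Ideal balanced load = 108 / 2 = 54.0

54.0


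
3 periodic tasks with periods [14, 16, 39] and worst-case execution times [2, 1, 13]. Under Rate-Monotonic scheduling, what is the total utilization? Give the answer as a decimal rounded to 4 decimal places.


Compute individual utilizations (exact fractions):
  Task 1: C/T = 2/14 = 1/7 (approx. 0.1429)
  Task 2: C/T = 1/16 (approx. 0.0625)
  Task 3: C/T = 13/39 = 1/3 (approx. 0.3333)
Total utilization U = 1/7 + 1/16 + 1/3 = 181/336
Rounded to 4 decimal places: U = 0.5387
RM (Liu & Layland) bound for 3 tasks = 0.779763; compare with U = 181/336 (approx. 0.538690)
U <= bound, so schedulable by RM sufficient condition.

0.5387


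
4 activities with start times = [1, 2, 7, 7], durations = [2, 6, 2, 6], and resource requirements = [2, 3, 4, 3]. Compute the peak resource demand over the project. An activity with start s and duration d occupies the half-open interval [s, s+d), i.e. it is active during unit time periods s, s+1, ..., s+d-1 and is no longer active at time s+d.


Each activity i is active on [start_i, start_i + duration_i).
Compute total resource usage per time slot:
  t=0: active resources = [], total = 0
  t=1: active resources = [2], total = 2
  t=2: active resources = [2, 3], total = 5
  t=3: active resources = [3], total = 3
  t=4: active resources = [3], total = 3
  t=5: active resources = [3], total = 3
  t=6: active resources = [3], total = 3
  t=7: active resources = [3, 4, 3], total = 10
  t=8: active resources = [4, 3], total = 7
  t=9: active resources = [3], total = 3
  t=10: active resources = [3], total = 3
  t=11: active resources = [3], total = 3
  t=12: active resources = [3], total = 3
Peak resource demand = 10

10


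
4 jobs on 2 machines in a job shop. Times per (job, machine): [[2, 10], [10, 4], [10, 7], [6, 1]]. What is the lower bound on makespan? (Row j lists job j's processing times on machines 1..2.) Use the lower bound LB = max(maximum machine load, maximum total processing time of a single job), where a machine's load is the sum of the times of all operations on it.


Machine loads:
  Machine 1: 2 + 10 + 10 + 6 = 28
  Machine 2: 10 + 4 + 7 + 1 = 22
Max machine load = 28
Job totals:
  Job 1: 12
  Job 2: 14
  Job 3: 17
  Job 4: 7
Max job total = 17
Lower bound = max(28, 17) = 28

28


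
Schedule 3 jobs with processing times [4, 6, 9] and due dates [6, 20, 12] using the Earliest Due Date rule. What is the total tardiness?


Sort by due date (EDD order): [(4, 6), (9, 12), (6, 20)]
Compute completion times and tardiness:
  Job 1: p=4, d=6, C=4, tardiness=max(0,4-6)=0
  Job 2: p=9, d=12, C=13, tardiness=max(0,13-12)=1
  Job 3: p=6, d=20, C=19, tardiness=max(0,19-20)=0
Total tardiness = 1

1


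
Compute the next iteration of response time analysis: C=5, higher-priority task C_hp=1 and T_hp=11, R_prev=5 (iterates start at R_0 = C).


R_next = C + ceil(R_prev / T_hp) * C_hp
ceil(5 / 11) = ceil(0.4545) = 1
Interference = 1 * 1 = 1
R_next = 5 + 1 = 6

6


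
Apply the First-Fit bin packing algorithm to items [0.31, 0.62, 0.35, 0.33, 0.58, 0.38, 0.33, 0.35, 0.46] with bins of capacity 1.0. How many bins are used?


Place items sequentially using First-Fit:
  Item 0.31 -> new Bin 1
  Item 0.62 -> Bin 1 (now 0.93)
  Item 0.35 -> new Bin 2
  Item 0.33 -> Bin 2 (now 0.68)
  Item 0.58 -> new Bin 3
  Item 0.38 -> Bin 3 (now 0.96)
  Item 0.33 -> new Bin 4
  Item 0.35 -> Bin 4 (now 0.68)
  Item 0.46 -> new Bin 5
Total bins used = 5

5


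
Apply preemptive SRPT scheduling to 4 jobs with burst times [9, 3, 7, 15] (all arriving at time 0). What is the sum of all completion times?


Since all jobs arrive at t=0, SRPT equals SPT ordering.
SPT order: [3, 7, 9, 15]
Completion times:
  Job 1: p=3, C=3
  Job 2: p=7, C=10
  Job 3: p=9, C=19
  Job 4: p=15, C=34
Total completion time = 3 + 10 + 19 + 34 = 66

66


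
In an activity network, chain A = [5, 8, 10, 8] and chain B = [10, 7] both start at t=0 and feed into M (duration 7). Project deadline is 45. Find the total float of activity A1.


Forward pass: ES(A1) = sum of predecessors on chain A = 0
EF = ES + duration = 0 + 5 = 5
Backward pass: LF(M) = deadline = 45; LS(M) = 45 - 7 = 38
LF(A1) = LS(M) - sum(successors on chain A) = 38 - 26 = 12
LS = LF - duration = 12 - 5 = 7
Total float = LS - ES = 7 - 0 = 7

7


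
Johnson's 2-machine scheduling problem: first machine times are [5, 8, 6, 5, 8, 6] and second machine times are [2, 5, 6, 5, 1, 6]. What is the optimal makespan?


Apply Johnson's rule:
  Group 1 (a <= b): [(4, 5, 5), (3, 6, 6), (6, 6, 6)]
  Group 2 (a > b): [(2, 8, 5), (1, 5, 2), (5, 8, 1)]
Optimal job order: [4, 3, 6, 2, 1, 5]
Schedule:
  Job 4: M1 done at 5, M2 done at 10
  Job 3: M1 done at 11, M2 done at 17
  Job 6: M1 done at 17, M2 done at 23
  Job 2: M1 done at 25, M2 done at 30
  Job 1: M1 done at 30, M2 done at 32
  Job 5: M1 done at 38, M2 done at 39
Makespan = 39

39


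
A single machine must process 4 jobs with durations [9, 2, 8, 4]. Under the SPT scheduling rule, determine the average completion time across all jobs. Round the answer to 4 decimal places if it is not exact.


Sort jobs by processing time (SPT order): [2, 4, 8, 9]
Compute completion times sequentially:
  Job 1: processing = 2, completes at 2
  Job 2: processing = 4, completes at 6
  Job 3: processing = 8, completes at 14
  Job 4: processing = 9, completes at 23
Sum of completion times = 45
Average completion time = 45/4 = 11.25

11.25


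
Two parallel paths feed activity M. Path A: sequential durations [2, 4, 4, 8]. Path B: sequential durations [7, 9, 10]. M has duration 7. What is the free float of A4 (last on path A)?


ES(A4) = sum of predecessors on chain A = 10
EF(A4) = ES + duration = 10 + 8 = 18
Successor of A4 is M. ES(M) = max(sum(A), sum(B)) = max(18, 26) = 26
Free float = ES(successor) - EF(current) = 26 - 18 = 8

8


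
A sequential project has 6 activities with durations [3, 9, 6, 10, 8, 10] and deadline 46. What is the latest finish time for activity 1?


LF(activity 1) = deadline - sum of successor durations
Successors: activities 2 through 6 with durations [9, 6, 10, 8, 10]
Sum of successor durations = 43
LF = 46 - 43 = 3

3


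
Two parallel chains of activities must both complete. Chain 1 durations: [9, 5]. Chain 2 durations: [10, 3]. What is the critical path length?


Path A total = 9 + 5 = 14
Path B total = 10 + 3 = 13
Critical path = longest path = max(14, 13) = 14

14


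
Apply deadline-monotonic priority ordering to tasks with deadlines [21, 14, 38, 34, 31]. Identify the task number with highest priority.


Sort tasks by relative deadline (ascending):
  Task 2: deadline = 14
  Task 1: deadline = 21
  Task 5: deadline = 31
  Task 4: deadline = 34
  Task 3: deadline = 38
Priority order (highest first): [2, 1, 5, 4, 3]
Highest priority task = 2

2


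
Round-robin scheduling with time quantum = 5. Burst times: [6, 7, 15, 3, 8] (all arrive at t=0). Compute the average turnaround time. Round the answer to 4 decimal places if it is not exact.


Time quantum = 5
Execution trace:
  J1 runs 5 units, time = 5
  J2 runs 5 units, time = 10
  J3 runs 5 units, time = 15
  J4 runs 3 units, time = 18
  J5 runs 5 units, time = 23
  J1 runs 1 units, time = 24
  J2 runs 2 units, time = 26
  J3 runs 5 units, time = 31
  J5 runs 3 units, time = 34
  J3 runs 5 units, time = 39
Finish times: [24, 26, 39, 18, 34]
Average turnaround = 141/5 = 28.2

28.2


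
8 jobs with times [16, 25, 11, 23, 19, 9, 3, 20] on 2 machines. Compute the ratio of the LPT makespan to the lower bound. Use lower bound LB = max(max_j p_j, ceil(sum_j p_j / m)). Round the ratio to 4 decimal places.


LPT order: [25, 23, 20, 19, 16, 11, 9, 3]
Machine loads after assignment: [64, 62]
LPT makespan = 64
Lower bound = max(max_job, ceil(total/2)) = max(25, 63) = 63
Ratio = 64 / 63 = 1.0159

1.0159


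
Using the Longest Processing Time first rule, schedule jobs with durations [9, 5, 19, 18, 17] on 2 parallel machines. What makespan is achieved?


Sort jobs in decreasing order (LPT): [19, 18, 17, 9, 5]
Assign each job to the least loaded machine:
  Machine 1: jobs [19, 9, 5], load = 33
  Machine 2: jobs [18, 17], load = 35
Makespan = max load = 35

35


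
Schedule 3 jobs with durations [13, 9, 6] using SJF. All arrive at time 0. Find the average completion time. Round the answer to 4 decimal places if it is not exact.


SJF order (ascending): [6, 9, 13]
Completion times:
  Job 1: burst=6, C=6
  Job 2: burst=9, C=15
  Job 3: burst=13, C=28
Average completion = 49/3 = 16.3333

16.3333


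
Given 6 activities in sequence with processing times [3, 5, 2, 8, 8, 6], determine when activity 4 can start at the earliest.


Activity 4 starts after activities 1 through 3 complete.
Predecessor durations: [3, 5, 2]
ES = 3 + 5 + 2 = 10

10


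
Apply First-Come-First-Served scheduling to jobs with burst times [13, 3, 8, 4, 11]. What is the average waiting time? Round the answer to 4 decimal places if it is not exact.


FCFS order (as given): [13, 3, 8, 4, 11]
Waiting times:
  Job 1: wait = 0
  Job 2: wait = 13
  Job 3: wait = 16
  Job 4: wait = 24
  Job 5: wait = 28
Sum of waiting times = 81
Average waiting time = 81/5 = 16.2

16.2


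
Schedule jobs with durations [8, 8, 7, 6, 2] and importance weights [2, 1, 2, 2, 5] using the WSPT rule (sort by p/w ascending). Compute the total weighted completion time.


Compute p/w ratios and sort ascending (WSPT): [(2, 5), (6, 2), (7, 2), (8, 2), (8, 1)]
Compute weighted completion times:
  Job (p=2,w=5): C=2, w*C=5*2=10
  Job (p=6,w=2): C=8, w*C=2*8=16
  Job (p=7,w=2): C=15, w*C=2*15=30
  Job (p=8,w=2): C=23, w*C=2*23=46
  Job (p=8,w=1): C=31, w*C=1*31=31
Total weighted completion time = 133

133


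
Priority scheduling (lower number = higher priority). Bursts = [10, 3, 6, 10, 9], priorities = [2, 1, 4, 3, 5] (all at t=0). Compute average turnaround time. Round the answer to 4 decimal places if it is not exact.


Sort by priority (ascending = highest first):
Order: [(1, 3), (2, 10), (3, 10), (4, 6), (5, 9)]
Completion times:
  Priority 1, burst=3, C=3
  Priority 2, burst=10, C=13
  Priority 3, burst=10, C=23
  Priority 4, burst=6, C=29
  Priority 5, burst=9, C=38
Average turnaround = 106/5 = 21.2

21.2


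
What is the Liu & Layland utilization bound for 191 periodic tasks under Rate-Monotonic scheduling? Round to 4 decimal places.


Compute 2^(1/191) = 1.0036356358
Subtract 1: 1.0036356358 - 1 = 0.0036356358
Multiply by n: 191 * 0.0036356358 = 0.6944064378
Round to 4 dp: 0.6944

0.6944


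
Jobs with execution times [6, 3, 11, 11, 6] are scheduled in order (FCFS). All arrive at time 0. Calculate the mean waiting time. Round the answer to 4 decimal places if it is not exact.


FCFS order (as given): [6, 3, 11, 11, 6]
Waiting times:
  Job 1: wait = 0
  Job 2: wait = 6
  Job 3: wait = 9
  Job 4: wait = 20
  Job 5: wait = 31
Sum of waiting times = 66
Average waiting time = 66/5 = 13.2

13.2


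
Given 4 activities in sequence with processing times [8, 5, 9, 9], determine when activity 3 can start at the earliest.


Activity 3 starts after activities 1 through 2 complete.
Predecessor durations: [8, 5]
ES = 8 + 5 = 13

13


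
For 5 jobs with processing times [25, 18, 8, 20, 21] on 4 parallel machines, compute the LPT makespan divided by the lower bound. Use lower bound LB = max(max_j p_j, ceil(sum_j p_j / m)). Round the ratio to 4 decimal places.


LPT order: [25, 21, 20, 18, 8]
Machine loads after assignment: [25, 21, 20, 26]
LPT makespan = 26
Lower bound = max(max_job, ceil(total/4)) = max(25, 23) = 25
Ratio = 26 / 25 = 1.04

1.04


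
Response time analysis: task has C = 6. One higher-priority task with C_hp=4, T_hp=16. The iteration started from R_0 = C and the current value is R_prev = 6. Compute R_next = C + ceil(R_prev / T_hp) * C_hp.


R_next = C + ceil(R_prev / T_hp) * C_hp
ceil(6 / 16) = ceil(0.375) = 1
Interference = 1 * 4 = 4
R_next = 6 + 4 = 10

10


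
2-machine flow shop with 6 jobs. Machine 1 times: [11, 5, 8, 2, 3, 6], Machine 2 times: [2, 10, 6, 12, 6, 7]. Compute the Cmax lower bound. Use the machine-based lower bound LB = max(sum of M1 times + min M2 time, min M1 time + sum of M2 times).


LB1 = sum(M1 times) + min(M2 times) = 35 + 2 = 37
LB2 = min(M1 times) + sum(M2 times) = 2 + 43 = 45
Lower bound = max(LB1, LB2) = max(37, 45) = 45

45


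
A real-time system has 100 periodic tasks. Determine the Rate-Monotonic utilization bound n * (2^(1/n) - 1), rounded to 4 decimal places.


Compute 2^(1/100) = 1.0069555501
Subtract 1: 1.0069555501 - 1 = 0.0069555501
Multiply by n: 100 * 0.0069555501 = 0.6955550100
Round to 4 dp: 0.6956

0.6956


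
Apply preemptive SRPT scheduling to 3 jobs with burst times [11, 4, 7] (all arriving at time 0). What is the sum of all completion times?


Since all jobs arrive at t=0, SRPT equals SPT ordering.
SPT order: [4, 7, 11]
Completion times:
  Job 1: p=4, C=4
  Job 2: p=7, C=11
  Job 3: p=11, C=22
Total completion time = 4 + 11 + 22 = 37

37


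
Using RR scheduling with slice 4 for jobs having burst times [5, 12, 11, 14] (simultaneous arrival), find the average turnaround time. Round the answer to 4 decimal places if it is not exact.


Time quantum = 4
Execution trace:
  J1 runs 4 units, time = 4
  J2 runs 4 units, time = 8
  J3 runs 4 units, time = 12
  J4 runs 4 units, time = 16
  J1 runs 1 units, time = 17
  J2 runs 4 units, time = 21
  J3 runs 4 units, time = 25
  J4 runs 4 units, time = 29
  J2 runs 4 units, time = 33
  J3 runs 3 units, time = 36
  J4 runs 4 units, time = 40
  J4 runs 2 units, time = 42
Finish times: [17, 33, 36, 42]
Average turnaround = 128/4 = 32.0

32.0


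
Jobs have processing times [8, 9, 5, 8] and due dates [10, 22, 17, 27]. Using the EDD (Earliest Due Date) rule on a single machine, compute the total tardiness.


Sort by due date (EDD order): [(8, 10), (5, 17), (9, 22), (8, 27)]
Compute completion times and tardiness:
  Job 1: p=8, d=10, C=8, tardiness=max(0,8-10)=0
  Job 2: p=5, d=17, C=13, tardiness=max(0,13-17)=0
  Job 3: p=9, d=22, C=22, tardiness=max(0,22-22)=0
  Job 4: p=8, d=27, C=30, tardiness=max(0,30-27)=3
Total tardiness = 3

3


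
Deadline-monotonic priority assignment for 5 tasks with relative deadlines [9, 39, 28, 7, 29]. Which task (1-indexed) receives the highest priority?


Sort tasks by relative deadline (ascending):
  Task 4: deadline = 7
  Task 1: deadline = 9
  Task 3: deadline = 28
  Task 5: deadline = 29
  Task 2: deadline = 39
Priority order (highest first): [4, 1, 3, 5, 2]
Highest priority task = 4

4


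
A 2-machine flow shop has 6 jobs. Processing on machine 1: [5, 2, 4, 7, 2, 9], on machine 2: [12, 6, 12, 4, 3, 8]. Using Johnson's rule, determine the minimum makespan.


Apply Johnson's rule:
  Group 1 (a <= b): [(2, 2, 6), (5, 2, 3), (3, 4, 12), (1, 5, 12)]
  Group 2 (a > b): [(6, 9, 8), (4, 7, 4)]
Optimal job order: [2, 5, 3, 1, 6, 4]
Schedule:
  Job 2: M1 done at 2, M2 done at 8
  Job 5: M1 done at 4, M2 done at 11
  Job 3: M1 done at 8, M2 done at 23
  Job 1: M1 done at 13, M2 done at 35
  Job 6: M1 done at 22, M2 done at 43
  Job 4: M1 done at 29, M2 done at 47
Makespan = 47

47


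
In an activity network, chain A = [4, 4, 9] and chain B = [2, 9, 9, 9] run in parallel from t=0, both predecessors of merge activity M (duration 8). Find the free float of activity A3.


ES(A3) = sum of predecessors on chain A = 8
EF(A3) = ES + duration = 8 + 9 = 17
Successor of A3 is M. ES(M) = max(sum(A), sum(B)) = max(17, 29) = 29
Free float = ES(successor) - EF(current) = 29 - 17 = 12

12


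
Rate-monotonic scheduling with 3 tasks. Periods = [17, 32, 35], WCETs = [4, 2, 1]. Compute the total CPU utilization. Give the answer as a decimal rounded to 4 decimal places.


Compute individual utilizations (exact fractions):
  Task 1: C/T = 4/17 (approx. 0.2353)
  Task 2: C/T = 2/32 = 1/16 (approx. 0.0625)
  Task 3: C/T = 1/35 (approx. 0.0286)
Total utilization U = 4/17 + 1/16 + 1/35 = 3107/9520
Rounded to 4 decimal places: U = 0.3264
RM (Liu & Layland) bound for 3 tasks = 0.779763; compare with U = 3107/9520 (approx. 0.326366)
U <= bound, so schedulable by RM sufficient condition.

0.3264


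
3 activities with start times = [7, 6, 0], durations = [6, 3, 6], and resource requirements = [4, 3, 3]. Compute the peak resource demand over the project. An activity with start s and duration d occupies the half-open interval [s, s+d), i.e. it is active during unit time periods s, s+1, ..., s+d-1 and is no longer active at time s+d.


Each activity i is active on [start_i, start_i + duration_i).
Compute total resource usage per time slot:
  t=0: active resources = [3], total = 3
  t=1: active resources = [3], total = 3
  t=2: active resources = [3], total = 3
  t=3: active resources = [3], total = 3
  t=4: active resources = [3], total = 3
  t=5: active resources = [3], total = 3
  t=6: active resources = [3], total = 3
  t=7: active resources = [4, 3], total = 7
  t=8: active resources = [4, 3], total = 7
  t=9: active resources = [4], total = 4
  t=10: active resources = [4], total = 4
  t=11: active resources = [4], total = 4
  t=12: active resources = [4], total = 4
Peak resource demand = 7

7


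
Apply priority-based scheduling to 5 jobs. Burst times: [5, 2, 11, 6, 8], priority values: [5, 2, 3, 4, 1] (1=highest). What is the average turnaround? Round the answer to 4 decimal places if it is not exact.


Sort by priority (ascending = highest first):
Order: [(1, 8), (2, 2), (3, 11), (4, 6), (5, 5)]
Completion times:
  Priority 1, burst=8, C=8
  Priority 2, burst=2, C=10
  Priority 3, burst=11, C=21
  Priority 4, burst=6, C=27
  Priority 5, burst=5, C=32
Average turnaround = 98/5 = 19.6

19.6


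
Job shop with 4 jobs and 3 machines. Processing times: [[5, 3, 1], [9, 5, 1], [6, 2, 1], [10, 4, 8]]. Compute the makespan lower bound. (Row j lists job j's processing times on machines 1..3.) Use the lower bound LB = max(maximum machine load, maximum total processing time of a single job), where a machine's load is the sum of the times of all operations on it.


Machine loads:
  Machine 1: 5 + 9 + 6 + 10 = 30
  Machine 2: 3 + 5 + 2 + 4 = 14
  Machine 3: 1 + 1 + 1 + 8 = 11
Max machine load = 30
Job totals:
  Job 1: 9
  Job 2: 15
  Job 3: 9
  Job 4: 22
Max job total = 22
Lower bound = max(30, 22) = 30

30


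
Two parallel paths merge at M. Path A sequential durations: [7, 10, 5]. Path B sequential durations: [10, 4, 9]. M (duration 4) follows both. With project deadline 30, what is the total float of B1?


Forward pass: ES(B1) = sum of predecessors on chain B = 0
EF = ES + duration = 0 + 10 = 10
Backward pass: LF(M) = deadline = 30; LS(M) = 30 - 4 = 26
LF(B1) = LS(M) - sum(successors on chain B) = 26 - 13 = 13
LS = LF - duration = 13 - 10 = 3
Total float = LS - ES = 3 - 0 = 3

3


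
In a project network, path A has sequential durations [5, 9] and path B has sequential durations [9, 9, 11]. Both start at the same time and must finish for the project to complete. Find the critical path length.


Path A total = 5 + 9 = 14
Path B total = 9 + 9 + 11 = 29
Critical path = longest path = max(14, 29) = 29

29


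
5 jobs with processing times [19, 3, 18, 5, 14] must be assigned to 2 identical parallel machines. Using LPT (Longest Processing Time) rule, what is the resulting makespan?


Sort jobs in decreasing order (LPT): [19, 18, 14, 5, 3]
Assign each job to the least loaded machine:
  Machine 1: jobs [19, 5, 3], load = 27
  Machine 2: jobs [18, 14], load = 32
Makespan = max load = 32

32


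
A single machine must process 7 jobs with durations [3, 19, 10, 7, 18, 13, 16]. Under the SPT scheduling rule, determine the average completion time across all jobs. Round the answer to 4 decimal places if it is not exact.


Sort jobs by processing time (SPT order): [3, 7, 10, 13, 16, 18, 19]
Compute completion times sequentially:
  Job 1: processing = 3, completes at 3
  Job 2: processing = 7, completes at 10
  Job 3: processing = 10, completes at 20
  Job 4: processing = 13, completes at 33
  Job 5: processing = 16, completes at 49
  Job 6: processing = 18, completes at 67
  Job 7: processing = 19, completes at 86
Sum of completion times = 268
Average completion time = 268/7 = 38.2857

38.2857


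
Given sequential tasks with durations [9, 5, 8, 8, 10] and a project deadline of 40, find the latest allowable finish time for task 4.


LF(activity 4) = deadline - sum of successor durations
Successors: activities 5 through 5 with durations [10]
Sum of successor durations = 10
LF = 40 - 10 = 30

30


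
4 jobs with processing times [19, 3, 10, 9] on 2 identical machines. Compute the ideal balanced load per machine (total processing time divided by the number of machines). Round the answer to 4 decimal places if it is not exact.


Total processing time = 19 + 3 + 10 + 9 = 41
Number of machines = 2
Ideal balanced load = 41 / 2 = 20.5

20.5


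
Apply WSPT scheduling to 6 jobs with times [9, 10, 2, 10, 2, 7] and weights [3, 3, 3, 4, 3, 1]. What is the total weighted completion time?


Compute p/w ratios and sort ascending (WSPT): [(2, 3), (2, 3), (10, 4), (9, 3), (10, 3), (7, 1)]
Compute weighted completion times:
  Job (p=2,w=3): C=2, w*C=3*2=6
  Job (p=2,w=3): C=4, w*C=3*4=12
  Job (p=10,w=4): C=14, w*C=4*14=56
  Job (p=9,w=3): C=23, w*C=3*23=69
  Job (p=10,w=3): C=33, w*C=3*33=99
  Job (p=7,w=1): C=40, w*C=1*40=40
Total weighted completion time = 282

282


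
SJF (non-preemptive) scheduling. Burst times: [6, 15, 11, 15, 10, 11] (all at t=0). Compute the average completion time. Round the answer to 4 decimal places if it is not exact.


SJF order (ascending): [6, 10, 11, 11, 15, 15]
Completion times:
  Job 1: burst=6, C=6
  Job 2: burst=10, C=16
  Job 3: burst=11, C=27
  Job 4: burst=11, C=38
  Job 5: burst=15, C=53
  Job 6: burst=15, C=68
Average completion = 208/6 = 34.6667

34.6667


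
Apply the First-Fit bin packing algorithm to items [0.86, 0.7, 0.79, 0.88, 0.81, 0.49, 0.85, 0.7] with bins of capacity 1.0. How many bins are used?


Place items sequentially using First-Fit:
  Item 0.86 -> new Bin 1
  Item 0.7 -> new Bin 2
  Item 0.79 -> new Bin 3
  Item 0.88 -> new Bin 4
  Item 0.81 -> new Bin 5
  Item 0.49 -> new Bin 6
  Item 0.85 -> new Bin 7
  Item 0.7 -> new Bin 8
Total bins used = 8

8


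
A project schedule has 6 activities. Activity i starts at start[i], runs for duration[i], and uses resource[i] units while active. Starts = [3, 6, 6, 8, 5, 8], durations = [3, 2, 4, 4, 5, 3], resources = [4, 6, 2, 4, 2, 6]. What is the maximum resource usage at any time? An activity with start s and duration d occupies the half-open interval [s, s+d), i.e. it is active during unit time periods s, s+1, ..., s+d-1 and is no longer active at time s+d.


Each activity i is active on [start_i, start_i + duration_i).
Compute total resource usage per time slot:
  t=0: active resources = [], total = 0
  t=1: active resources = [], total = 0
  t=2: active resources = [], total = 0
  t=3: active resources = [4], total = 4
  t=4: active resources = [4], total = 4
  t=5: active resources = [4, 2], total = 6
  t=6: active resources = [6, 2, 2], total = 10
  t=7: active resources = [6, 2, 2], total = 10
  t=8: active resources = [2, 4, 2, 6], total = 14
  t=9: active resources = [2, 4, 2, 6], total = 14
  t=10: active resources = [4, 6], total = 10
  t=11: active resources = [4], total = 4
Peak resource demand = 14

14


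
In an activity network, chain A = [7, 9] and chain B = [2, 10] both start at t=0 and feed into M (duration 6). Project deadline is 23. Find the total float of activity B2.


Forward pass: ES(B2) = sum of predecessors on chain B = 2
EF = ES + duration = 2 + 10 = 12
Backward pass: LF(M) = deadline = 23; LS(M) = 23 - 6 = 17
LF(B2) = LS(M) - sum(successors on chain B) = 17 - 0 = 17
LS = LF - duration = 17 - 10 = 7
Total float = LS - ES = 7 - 2 = 5

5


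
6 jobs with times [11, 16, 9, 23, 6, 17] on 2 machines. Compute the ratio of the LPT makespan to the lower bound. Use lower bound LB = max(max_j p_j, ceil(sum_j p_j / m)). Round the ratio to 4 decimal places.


LPT order: [23, 17, 16, 11, 9, 6]
Machine loads after assignment: [40, 42]
LPT makespan = 42
Lower bound = max(max_job, ceil(total/2)) = max(23, 41) = 41
Ratio = 42 / 41 = 1.0244

1.0244


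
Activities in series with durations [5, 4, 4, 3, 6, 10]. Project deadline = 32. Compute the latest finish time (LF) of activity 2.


LF(activity 2) = deadline - sum of successor durations
Successors: activities 3 through 6 with durations [4, 3, 6, 10]
Sum of successor durations = 23
LF = 32 - 23 = 9

9


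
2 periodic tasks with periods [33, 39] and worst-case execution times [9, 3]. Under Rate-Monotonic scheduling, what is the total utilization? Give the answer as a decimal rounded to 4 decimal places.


Compute individual utilizations (exact fractions):
  Task 1: C/T = 9/33 = 3/11 (approx. 0.2727)
  Task 2: C/T = 3/39 = 1/13 (approx. 0.0769)
Total utilization U = 3/11 + 1/13 = 50/143
Rounded to 4 decimal places: U = 0.3497
RM (Liu & Layland) bound for 2 tasks = 0.828427; compare with U = 50/143 (approx. 0.349650)
U <= bound, so schedulable by RM sufficient condition.

0.3497


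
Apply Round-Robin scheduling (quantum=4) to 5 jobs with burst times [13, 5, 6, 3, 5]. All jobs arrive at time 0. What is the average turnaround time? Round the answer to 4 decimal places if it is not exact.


Time quantum = 4
Execution trace:
  J1 runs 4 units, time = 4
  J2 runs 4 units, time = 8
  J3 runs 4 units, time = 12
  J4 runs 3 units, time = 15
  J5 runs 4 units, time = 19
  J1 runs 4 units, time = 23
  J2 runs 1 units, time = 24
  J3 runs 2 units, time = 26
  J5 runs 1 units, time = 27
  J1 runs 4 units, time = 31
  J1 runs 1 units, time = 32
Finish times: [32, 24, 26, 15, 27]
Average turnaround = 124/5 = 24.8

24.8


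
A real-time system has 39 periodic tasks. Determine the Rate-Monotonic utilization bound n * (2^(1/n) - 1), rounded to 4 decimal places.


Compute 2^(1/39) = 1.0179318843
Subtract 1: 1.0179318843 - 1 = 0.0179318843
Multiply by n: 39 * 0.0179318843 = 0.6993434877
Round to 4 dp: 0.6993

0.6993


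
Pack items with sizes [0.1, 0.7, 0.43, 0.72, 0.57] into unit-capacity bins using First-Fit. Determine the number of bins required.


Place items sequentially using First-Fit:
  Item 0.1 -> new Bin 1
  Item 0.7 -> Bin 1 (now 0.8)
  Item 0.43 -> new Bin 2
  Item 0.72 -> new Bin 3
  Item 0.57 -> Bin 2 (now 1.0)
Total bins used = 3

3


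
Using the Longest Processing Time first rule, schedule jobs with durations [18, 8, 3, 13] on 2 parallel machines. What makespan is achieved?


Sort jobs in decreasing order (LPT): [18, 13, 8, 3]
Assign each job to the least loaded machine:
  Machine 1: jobs [18, 3], load = 21
  Machine 2: jobs [13, 8], load = 21
Makespan = max load = 21

21


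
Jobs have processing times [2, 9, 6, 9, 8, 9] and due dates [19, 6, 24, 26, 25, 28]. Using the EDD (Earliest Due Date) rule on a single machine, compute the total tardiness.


Sort by due date (EDD order): [(9, 6), (2, 19), (6, 24), (8, 25), (9, 26), (9, 28)]
Compute completion times and tardiness:
  Job 1: p=9, d=6, C=9, tardiness=max(0,9-6)=3
  Job 2: p=2, d=19, C=11, tardiness=max(0,11-19)=0
  Job 3: p=6, d=24, C=17, tardiness=max(0,17-24)=0
  Job 4: p=8, d=25, C=25, tardiness=max(0,25-25)=0
  Job 5: p=9, d=26, C=34, tardiness=max(0,34-26)=8
  Job 6: p=9, d=28, C=43, tardiness=max(0,43-28)=15
Total tardiness = 26

26


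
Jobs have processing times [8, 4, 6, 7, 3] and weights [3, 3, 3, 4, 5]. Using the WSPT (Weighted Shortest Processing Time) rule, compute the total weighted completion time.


Compute p/w ratios and sort ascending (WSPT): [(3, 5), (4, 3), (7, 4), (6, 3), (8, 3)]
Compute weighted completion times:
  Job (p=3,w=5): C=3, w*C=5*3=15
  Job (p=4,w=3): C=7, w*C=3*7=21
  Job (p=7,w=4): C=14, w*C=4*14=56
  Job (p=6,w=3): C=20, w*C=3*20=60
  Job (p=8,w=3): C=28, w*C=3*28=84
Total weighted completion time = 236

236


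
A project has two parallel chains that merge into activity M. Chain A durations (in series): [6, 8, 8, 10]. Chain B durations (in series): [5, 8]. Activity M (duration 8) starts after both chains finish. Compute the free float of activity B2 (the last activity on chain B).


ES(B2) = sum of predecessors on chain B = 5
EF(B2) = ES + duration = 5 + 8 = 13
Successor of B2 is M. ES(M) = max(sum(A), sum(B)) = max(32, 13) = 32
Free float = ES(successor) - EF(current) = 32 - 13 = 19

19


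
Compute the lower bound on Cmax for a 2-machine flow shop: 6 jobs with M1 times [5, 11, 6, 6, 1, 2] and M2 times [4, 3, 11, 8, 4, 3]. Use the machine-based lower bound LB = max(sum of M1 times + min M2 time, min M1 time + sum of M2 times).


LB1 = sum(M1 times) + min(M2 times) = 31 + 3 = 34
LB2 = min(M1 times) + sum(M2 times) = 1 + 33 = 34
Lower bound = max(LB1, LB2) = max(34, 34) = 34

34


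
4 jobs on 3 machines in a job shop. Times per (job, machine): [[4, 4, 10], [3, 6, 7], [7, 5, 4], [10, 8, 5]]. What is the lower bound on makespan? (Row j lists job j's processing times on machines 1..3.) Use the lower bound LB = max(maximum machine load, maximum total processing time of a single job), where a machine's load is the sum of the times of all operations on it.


Machine loads:
  Machine 1: 4 + 3 + 7 + 10 = 24
  Machine 2: 4 + 6 + 5 + 8 = 23
  Machine 3: 10 + 7 + 4 + 5 = 26
Max machine load = 26
Job totals:
  Job 1: 18
  Job 2: 16
  Job 3: 16
  Job 4: 23
Max job total = 23
Lower bound = max(26, 23) = 26

26


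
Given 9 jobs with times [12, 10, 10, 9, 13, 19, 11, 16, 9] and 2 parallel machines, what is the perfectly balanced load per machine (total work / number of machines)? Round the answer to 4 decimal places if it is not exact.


Total processing time = 12 + 10 + 10 + 9 + 13 + 19 + 11 + 16 + 9 = 109
Number of machines = 2
Ideal balanced load = 109 / 2 = 54.5

54.5


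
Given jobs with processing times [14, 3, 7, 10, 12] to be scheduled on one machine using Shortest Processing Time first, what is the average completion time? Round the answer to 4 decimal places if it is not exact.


Sort jobs by processing time (SPT order): [3, 7, 10, 12, 14]
Compute completion times sequentially:
  Job 1: processing = 3, completes at 3
  Job 2: processing = 7, completes at 10
  Job 3: processing = 10, completes at 20
  Job 4: processing = 12, completes at 32
  Job 5: processing = 14, completes at 46
Sum of completion times = 111
Average completion time = 111/5 = 22.2

22.2


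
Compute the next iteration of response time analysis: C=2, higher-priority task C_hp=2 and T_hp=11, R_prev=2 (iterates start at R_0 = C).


R_next = C + ceil(R_prev / T_hp) * C_hp
ceil(2 / 11) = ceil(0.1818) = 1
Interference = 1 * 2 = 2
R_next = 2 + 2 = 4

4


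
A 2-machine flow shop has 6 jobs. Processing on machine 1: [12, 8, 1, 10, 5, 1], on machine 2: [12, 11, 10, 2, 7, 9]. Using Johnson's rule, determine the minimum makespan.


Apply Johnson's rule:
  Group 1 (a <= b): [(3, 1, 10), (6, 1, 9), (5, 5, 7), (2, 8, 11), (1, 12, 12)]
  Group 2 (a > b): [(4, 10, 2)]
Optimal job order: [3, 6, 5, 2, 1, 4]
Schedule:
  Job 3: M1 done at 1, M2 done at 11
  Job 6: M1 done at 2, M2 done at 20
  Job 5: M1 done at 7, M2 done at 27
  Job 2: M1 done at 15, M2 done at 38
  Job 1: M1 done at 27, M2 done at 50
  Job 4: M1 done at 37, M2 done at 52
Makespan = 52

52


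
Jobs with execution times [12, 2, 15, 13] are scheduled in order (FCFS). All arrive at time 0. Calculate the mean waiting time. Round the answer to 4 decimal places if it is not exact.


FCFS order (as given): [12, 2, 15, 13]
Waiting times:
  Job 1: wait = 0
  Job 2: wait = 12
  Job 3: wait = 14
  Job 4: wait = 29
Sum of waiting times = 55
Average waiting time = 55/4 = 13.75

13.75


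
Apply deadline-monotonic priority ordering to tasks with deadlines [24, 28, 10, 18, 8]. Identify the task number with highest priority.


Sort tasks by relative deadline (ascending):
  Task 5: deadline = 8
  Task 3: deadline = 10
  Task 4: deadline = 18
  Task 1: deadline = 24
  Task 2: deadline = 28
Priority order (highest first): [5, 3, 4, 1, 2]
Highest priority task = 5

5


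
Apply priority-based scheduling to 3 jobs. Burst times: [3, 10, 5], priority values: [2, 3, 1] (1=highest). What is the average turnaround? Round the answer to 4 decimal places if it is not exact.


Sort by priority (ascending = highest first):
Order: [(1, 5), (2, 3), (3, 10)]
Completion times:
  Priority 1, burst=5, C=5
  Priority 2, burst=3, C=8
  Priority 3, burst=10, C=18
Average turnaround = 31/3 = 10.3333

10.3333


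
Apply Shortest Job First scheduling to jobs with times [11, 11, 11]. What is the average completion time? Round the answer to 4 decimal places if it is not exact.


SJF order (ascending): [11, 11, 11]
Completion times:
  Job 1: burst=11, C=11
  Job 2: burst=11, C=22
  Job 3: burst=11, C=33
Average completion = 66/3 = 22.0

22.0
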